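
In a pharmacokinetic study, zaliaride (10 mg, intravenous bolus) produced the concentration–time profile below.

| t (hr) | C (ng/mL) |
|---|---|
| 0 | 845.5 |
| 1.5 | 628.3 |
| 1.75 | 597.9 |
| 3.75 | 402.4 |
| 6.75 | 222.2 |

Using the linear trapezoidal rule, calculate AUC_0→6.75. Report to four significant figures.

Trapezoidal AUC_0→6.75:
  [0→1.5]: (845.5+628.3)/2 × 1.5 = 1105.35
  [1.5→1.75]: (628.3+597.9)/2 × 0.25 = 153.275
  [1.75→3.75]: (597.9+402.4)/2 × 2 = 1000.3
  [3.75→6.75]: (402.4+222.2)/2 × 3 = 936.9
  Sum = 3195.825 ng/mL·hr

AUC = 3196 ng/mL·hr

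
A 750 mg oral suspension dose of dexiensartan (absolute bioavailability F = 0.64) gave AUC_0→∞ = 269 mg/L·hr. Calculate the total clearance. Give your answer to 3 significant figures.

CL = F × Dose / AUC_0→∞
   = 0.64 × 750 / 269 = 1.78439 L/hr

CL = 1.78 L/hr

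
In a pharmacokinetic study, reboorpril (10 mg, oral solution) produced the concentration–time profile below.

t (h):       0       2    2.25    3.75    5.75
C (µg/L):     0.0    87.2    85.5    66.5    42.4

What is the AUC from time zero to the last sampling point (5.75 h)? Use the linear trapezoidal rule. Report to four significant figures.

Trapezoidal AUC_0→5.75:
  [0→2]: (0.0+87.2)/2 × 2 = 87.2
  [2→2.25]: (87.2+85.5)/2 × 0.25 = 21.5875
  [2.25→3.75]: (85.5+66.5)/2 × 1.5 = 114.0
  [3.75→5.75]: (66.5+42.4)/2 × 2 = 108.9
  Sum = 331.6875 µg/L·h

AUC = 331.7 µg/L·h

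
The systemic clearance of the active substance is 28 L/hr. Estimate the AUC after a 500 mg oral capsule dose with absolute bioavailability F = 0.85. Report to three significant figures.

AUC = 15.2 mg/L·hr

AUC_0→∞ = F × Dose / CL
        = 0.85 × 500 / 28 = 15.1786 mg/L·hr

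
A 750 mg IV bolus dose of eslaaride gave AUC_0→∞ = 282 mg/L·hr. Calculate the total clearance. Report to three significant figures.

CL = Dose_iv / AUC_0→∞
   = 750 / 282 = 2.65957 L/hr

CL = 2.66 L/hr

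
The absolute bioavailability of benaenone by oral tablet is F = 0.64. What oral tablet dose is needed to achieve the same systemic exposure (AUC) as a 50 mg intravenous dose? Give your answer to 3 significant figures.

For equal systemic exposure: F × D_ev = D_iv
D_ev = D_iv / F = 50 / 0.64 = 78.125 mg

D_oral = 78.1 mg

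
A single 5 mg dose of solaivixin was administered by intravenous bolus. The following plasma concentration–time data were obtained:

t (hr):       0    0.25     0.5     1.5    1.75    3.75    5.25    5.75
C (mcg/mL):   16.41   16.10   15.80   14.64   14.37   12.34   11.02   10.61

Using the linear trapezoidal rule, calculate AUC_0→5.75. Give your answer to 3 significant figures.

Trapezoidal AUC_0→5.75:
  [0→0.25]: (16.41+16.10)/2 × 0.25 = 4.06375
  [0.25→0.5]: (16.10+15.80)/2 × 0.25 = 3.9875
  [0.5→1.5]: (15.80+14.64)/2 × 1 = 15.22
  [1.5→1.75]: (14.64+14.37)/2 × 0.25 = 3.62625
  [1.75→3.75]: (14.37+12.34)/2 × 2 = 26.71
  [3.75→5.25]: (12.34+11.02)/2 × 1.5 = 17.52
  [5.25→5.75]: (11.02+10.61)/2 × 0.5 = 5.4075
  Sum = 76.535 mcg/mL·hr

AUC = 76.5 mcg/mL·hr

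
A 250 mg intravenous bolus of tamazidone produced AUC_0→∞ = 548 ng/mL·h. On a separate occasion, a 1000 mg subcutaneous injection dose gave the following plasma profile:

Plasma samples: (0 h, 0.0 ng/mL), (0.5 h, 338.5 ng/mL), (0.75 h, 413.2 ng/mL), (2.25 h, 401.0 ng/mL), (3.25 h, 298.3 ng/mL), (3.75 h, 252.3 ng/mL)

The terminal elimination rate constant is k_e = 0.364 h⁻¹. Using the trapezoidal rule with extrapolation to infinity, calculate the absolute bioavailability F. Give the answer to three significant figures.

F = 0.899

Trapezoidal AUC_0→3.75 (subcutaneous injection):
  [0→0.5]: (0.0+338.5)/2 × 0.5 = 84.625
  [0.5→0.75]: (338.5+413.2)/2 × 0.25 = 93.9625
  [0.75→2.25]: (413.2+401.0)/2 × 1.5 = 610.65
  [2.25→3.25]: (401.0+298.3)/2 × 1 = 349.65
  [3.25→3.75]: (298.3+252.3)/2 × 0.5 = 137.65
  Sum = 1276.5375 ng/mL·h
Tail: C_last/k_e = 252.3/0.364 = 693.132
AUC_0→∞ (subcutaneous injection) = 1276.5375 + 693.132 = 1969.6695 ng/mL·h
F = (AUC_ev/D_ev)/(AUC_iv/D_iv) = (1969.6695/1000)/(548/250) = 1.9696695/2.192 = 0.8986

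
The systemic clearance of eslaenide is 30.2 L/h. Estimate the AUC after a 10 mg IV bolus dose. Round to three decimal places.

AUC = 0.331 mg/L·h

AUC_0→∞ = Dose_iv / CL
        = 10 / 30.2 = 0.331126 mg/L·h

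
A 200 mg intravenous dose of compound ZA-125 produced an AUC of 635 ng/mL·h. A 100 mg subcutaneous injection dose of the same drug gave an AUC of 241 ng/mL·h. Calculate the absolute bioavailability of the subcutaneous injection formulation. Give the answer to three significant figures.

F = (AUC_ev / D_ev) / (AUC_iv / D_iv)
  = (241/100) / (635/200)
  = 2.41 / 3.175 = 0.7591

F = 0.759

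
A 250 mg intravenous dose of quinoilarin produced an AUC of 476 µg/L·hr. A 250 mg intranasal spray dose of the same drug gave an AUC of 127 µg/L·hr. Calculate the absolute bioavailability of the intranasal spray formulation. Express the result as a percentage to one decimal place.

F = 26.7%

F = (AUC_ev / D_ev) / (AUC_iv / D_iv)
  = (127/250) / (476/250)
  = 0.508 / 1.904 = 0.2668
  = 26.68%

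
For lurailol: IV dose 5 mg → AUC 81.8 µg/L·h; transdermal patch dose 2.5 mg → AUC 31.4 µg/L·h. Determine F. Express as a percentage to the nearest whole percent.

F = (AUC_ev / D_ev) / (AUC_iv / D_iv)
  = (31.4/2.5) / (81.8/5)
  = 12.56 / 16.36 = 0.7677
  = 76.77%

F = 77%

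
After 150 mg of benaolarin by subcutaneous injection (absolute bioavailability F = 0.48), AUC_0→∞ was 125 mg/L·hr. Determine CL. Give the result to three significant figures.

CL = 0.576 L/hr

CL = F × Dose / AUC_0→∞
   = 0.48 × 150 / 125 = 0.576 L/hr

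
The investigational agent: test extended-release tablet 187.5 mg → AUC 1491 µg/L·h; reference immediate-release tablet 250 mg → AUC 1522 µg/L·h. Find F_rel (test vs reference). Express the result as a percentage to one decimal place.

F_rel = 130.6%

F_rel = (AUC_test/D_test) / (AUC_ref/D_ref)
      = (1491/187.5) / (1522/250)
      = 7.952 / 6.088 = 1.3062 = 130.62%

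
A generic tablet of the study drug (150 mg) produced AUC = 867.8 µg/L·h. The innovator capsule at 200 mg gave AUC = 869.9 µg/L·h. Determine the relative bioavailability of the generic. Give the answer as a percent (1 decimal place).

F_rel = (AUC_test/D_test) / (AUC_ref/D_ref)
      = (867.8/150) / (869.9/200)
      = 5.78533 / 4.3495 = 1.3301 = 133.01%

F_rel = 133.0%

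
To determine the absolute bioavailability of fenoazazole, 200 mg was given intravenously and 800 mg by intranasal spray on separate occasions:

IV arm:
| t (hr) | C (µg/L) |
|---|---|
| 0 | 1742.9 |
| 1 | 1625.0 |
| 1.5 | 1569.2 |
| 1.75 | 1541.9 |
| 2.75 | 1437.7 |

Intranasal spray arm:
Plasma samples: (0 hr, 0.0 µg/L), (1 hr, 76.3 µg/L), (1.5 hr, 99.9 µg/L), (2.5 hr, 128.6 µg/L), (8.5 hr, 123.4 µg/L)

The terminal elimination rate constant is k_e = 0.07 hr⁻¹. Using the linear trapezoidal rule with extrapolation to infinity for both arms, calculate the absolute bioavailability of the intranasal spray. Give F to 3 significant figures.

Trapezoidal AUC_0→2.75 (IV):
  [0→1]: (1742.9+1625.0)/2 × 1 = 1683.95
  [1→1.5]: (1625.0+1569.2)/2 × 0.5 = 798.55
  [1.5→1.75]: (1569.2+1541.9)/2 × 0.25 = 388.8875
  [1.75→2.75]: (1541.9+1437.7)/2 × 1 = 1489.8
  Sum = 4361.1875 µg/L·hr
IV tail: 1437.7/0.07 = 20538.571; AUC_iv,0→∞ = 4361.1875 + 20538.571 = 24899.7585 µg/L·hr
Trapezoidal AUC_0→8.5 (intranasal spray):
  [0→1]: (0.0+76.3)/2 × 1 = 38.15
  [1→1.5]: (76.3+99.9)/2 × 0.5 = 44.05
  [1.5→2.5]: (99.9+128.6)/2 × 1 = 114.25
  [2.5→8.5]: (128.6+123.4)/2 × 6 = 756.0
  Sum = 952.45 µg/L·hr
intranasal spray tail: 123.4/0.07 = 1762.857; AUC_ev,0→∞ = 952.45 + 1762.857 = 2715.307 µg/L·hr
F = (AUC_ev/D_ev)/(AUC_iv/D_iv) = (2715.307/800)/(24899.7585/200) = 3.39413/124.499 = 0.0273

F = 0.0273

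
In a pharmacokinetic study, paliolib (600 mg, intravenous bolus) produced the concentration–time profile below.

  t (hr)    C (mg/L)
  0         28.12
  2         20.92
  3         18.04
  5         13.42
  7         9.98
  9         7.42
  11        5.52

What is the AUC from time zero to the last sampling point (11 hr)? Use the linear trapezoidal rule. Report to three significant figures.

AUC = 154 mg/L·hr

Trapezoidal AUC_0→11:
  [0→2]: (28.12+20.92)/2 × 2 = 49.04
  [2→3]: (20.92+18.04)/2 × 1 = 19.48
  [3→5]: (18.04+13.42)/2 × 2 = 31.46
  [5→7]: (13.42+9.98)/2 × 2 = 23.4
  [7→9]: (9.98+7.42)/2 × 2 = 17.4
  [9→11]: (7.42+5.52)/2 × 2 = 12.94
  Sum = 153.72 mg/L·hr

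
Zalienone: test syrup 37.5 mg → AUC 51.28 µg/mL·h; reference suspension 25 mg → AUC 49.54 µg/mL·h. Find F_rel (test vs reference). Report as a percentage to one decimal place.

F_rel = (AUC_test/D_test) / (AUC_ref/D_ref)
      = (51.28/37.5) / (49.54/25)
      = 1.36747 / 1.9816 = 0.6901 = 69.01%

F_rel = 69.0%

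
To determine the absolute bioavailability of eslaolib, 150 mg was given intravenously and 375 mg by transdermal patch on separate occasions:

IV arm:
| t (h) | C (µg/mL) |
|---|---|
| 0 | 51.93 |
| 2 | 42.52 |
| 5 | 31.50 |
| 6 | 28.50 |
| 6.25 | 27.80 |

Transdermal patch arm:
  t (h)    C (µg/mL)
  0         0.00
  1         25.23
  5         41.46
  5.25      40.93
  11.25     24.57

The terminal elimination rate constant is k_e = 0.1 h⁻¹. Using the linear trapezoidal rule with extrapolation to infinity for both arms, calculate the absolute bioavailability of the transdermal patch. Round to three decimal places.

Trapezoidal AUC_0→6.25 (IV):
  [0→2]: (51.93+42.52)/2 × 2 = 94.45
  [2→5]: (42.52+31.50)/2 × 3 = 111.03
  [5→6]: (31.50+28.50)/2 × 1 = 30.0
  [6→6.25]: (28.50+27.80)/2 × 0.25 = 7.0375
  Sum = 242.5175 µg/mL·h
IV tail: 27.80/0.1 = 278.000; AUC_iv,0→∞ = 242.5175 + 278.000 = 520.5175 µg/mL·h
Trapezoidal AUC_0→11.25 (transdermal patch):
  [0→1]: (0.00+25.23)/2 × 1 = 12.615
  [1→5]: (25.23+41.46)/2 × 4 = 133.38
  [5→5.25]: (41.46+40.93)/2 × 0.25 = 10.29875
  [5.25→11.25]: (40.93+24.57)/2 × 6 = 196.5
  Sum = 352.79375 µg/mL·h
transdermal patch tail: 24.57/0.1 = 245.700; AUC_ev,0→∞ = 352.79375 + 245.700 = 598.49375 µg/mL·h
F = (AUC_ev/D_ev)/(AUC_iv/D_iv) = (598.49375/375)/(520.5175/150) = 1.59598/3.47012 = 0.4599

F = 0.460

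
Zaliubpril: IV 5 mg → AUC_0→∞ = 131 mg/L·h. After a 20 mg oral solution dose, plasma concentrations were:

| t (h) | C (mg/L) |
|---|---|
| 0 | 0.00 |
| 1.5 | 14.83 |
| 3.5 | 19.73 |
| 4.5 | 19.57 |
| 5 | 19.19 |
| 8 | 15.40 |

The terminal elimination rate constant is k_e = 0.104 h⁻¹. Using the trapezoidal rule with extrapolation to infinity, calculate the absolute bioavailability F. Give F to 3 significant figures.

F = 0.525

Trapezoidal AUC_0→8 (oral solution):
  [0→1.5]: (0.00+14.83)/2 × 1.5 = 11.1225
  [1.5→3.5]: (14.83+19.73)/2 × 2 = 34.56
  [3.5→4.5]: (19.73+19.57)/2 × 1 = 19.65
  [4.5→5]: (19.57+19.19)/2 × 0.5 = 9.69
  [5→8]: (19.19+15.40)/2 × 3 = 51.885
  Sum = 126.9075 mg/L·h
Tail: C_last/k_e = 15.40/0.104 = 148.077
AUC_0→∞ (oral solution) = 126.9075 + 148.077 = 274.9845 mg/L·h
F = (AUC_ev/D_ev)/(AUC_iv/D_iv) = (274.9845/20)/(131/5) = 13.749225/26.2 = 0.5248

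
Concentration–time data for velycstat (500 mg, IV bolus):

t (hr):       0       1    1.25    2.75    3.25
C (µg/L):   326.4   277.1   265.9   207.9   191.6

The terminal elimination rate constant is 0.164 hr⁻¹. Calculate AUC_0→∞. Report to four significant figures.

AUC = 1993 µg/L·hr

Trapezoidal AUC_0→3.25:
  [0→1]: (326.4+277.1)/2 × 1 = 301.75
  [1→1.25]: (277.1+265.9)/2 × 0.25 = 67.875
  [1.25→2.75]: (265.9+207.9)/2 × 1.5 = 355.35
  [2.75→3.25]: (207.9+191.6)/2 × 0.5 = 99.875
  Sum = 824.85 µg/L·hr
Extrapolated tail: C_last / k_e = 191.6 / 0.164 = 1168.293
AUC_0→∞ = 824.85 + 1168.293 = 1993.143 µg/L·hr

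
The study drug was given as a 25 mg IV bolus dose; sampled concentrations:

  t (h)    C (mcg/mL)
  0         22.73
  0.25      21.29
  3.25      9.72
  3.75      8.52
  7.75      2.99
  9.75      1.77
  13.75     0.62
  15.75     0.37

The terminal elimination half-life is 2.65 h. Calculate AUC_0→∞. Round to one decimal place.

AUC = 91.5 mcg/mL·h

Trapezoidal AUC_0→15.75:
  [0→0.25]: (22.73+21.29)/2 × 0.25 = 5.5025
  [0.25→3.25]: (21.29+9.72)/2 × 3 = 46.515
  [3.25→3.75]: (9.72+8.52)/2 × 0.5 = 4.56
  [3.75→7.75]: (8.52+2.99)/2 × 4 = 23.02
  [7.75→9.75]: (2.99+1.77)/2 × 2 = 4.76
  [9.75→13.75]: (1.77+0.62)/2 × 4 = 4.78
  [13.75→15.75]: (0.62+0.37)/2 × 2 = 0.99
  Sum = 90.1275 mcg/mL·h
k_e = ln2 / t½ = 0.693147 / 2.65 = 0.2616 h^-1
Extrapolated tail: C_last / k_e = 0.37 / 0.2616 = 1.414
AUC_0→∞ = 90.1275 + 1.414 = 91.5415 mcg/mL·h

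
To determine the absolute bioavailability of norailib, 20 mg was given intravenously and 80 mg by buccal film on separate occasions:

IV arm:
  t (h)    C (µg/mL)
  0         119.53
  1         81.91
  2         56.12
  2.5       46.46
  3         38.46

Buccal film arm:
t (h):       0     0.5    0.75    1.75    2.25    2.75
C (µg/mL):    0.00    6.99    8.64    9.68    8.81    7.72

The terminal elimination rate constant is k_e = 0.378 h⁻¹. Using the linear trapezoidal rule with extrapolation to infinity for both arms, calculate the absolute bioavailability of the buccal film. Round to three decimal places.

Trapezoidal AUC_0→3 (IV):
  [0→1]: (119.53+81.91)/2 × 1 = 100.72
  [1→2]: (81.91+56.12)/2 × 1 = 69.015
  [2→2.5]: (56.12+46.46)/2 × 0.5 = 25.645
  [2.5→3]: (46.46+38.46)/2 × 0.5 = 21.23
  Sum = 216.61 µg/mL·h
IV tail: 38.46/0.378 = 101.746; AUC_iv,0→∞ = 216.61 + 101.746 = 318.356 µg/mL·h
Trapezoidal AUC_0→2.75 (buccal film):
  [0→0.5]: (0.00+6.99)/2 × 0.5 = 1.7475
  [0.5→0.75]: (6.99+8.64)/2 × 0.25 = 1.95375
  [0.75→1.75]: (8.64+9.68)/2 × 1 = 9.16
  [1.75→2.25]: (9.68+8.81)/2 × 0.5 = 4.6225
  [2.25→2.75]: (8.81+7.72)/2 × 0.5 = 4.1325
  Sum = 21.61625 µg/mL·h
buccal film tail: 7.72/0.378 = 20.423; AUC_ev,0→∞ = 21.61625 + 20.423 = 42.03925 µg/mL·h
F = (AUC_ev/D_ev)/(AUC_iv/D_iv) = (42.03925/80)/(318.356/20) = 0.525491/15.9178 = 0.0330

F = 0.033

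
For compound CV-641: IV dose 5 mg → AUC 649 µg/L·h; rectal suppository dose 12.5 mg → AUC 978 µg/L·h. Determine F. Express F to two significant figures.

F = 0.60

F = (AUC_ev / D_ev) / (AUC_iv / D_iv)
  = (978/12.5) / (649/5)
  = 78.24 / 129.8 = 0.6028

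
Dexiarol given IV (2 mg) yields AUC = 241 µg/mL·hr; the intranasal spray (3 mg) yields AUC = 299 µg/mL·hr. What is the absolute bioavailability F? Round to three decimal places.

F = 0.827

F = (AUC_ev / D_ev) / (AUC_iv / D_iv)
  = (299/3) / (241/2)
  = 99.6667 / 120.5 = 0.8271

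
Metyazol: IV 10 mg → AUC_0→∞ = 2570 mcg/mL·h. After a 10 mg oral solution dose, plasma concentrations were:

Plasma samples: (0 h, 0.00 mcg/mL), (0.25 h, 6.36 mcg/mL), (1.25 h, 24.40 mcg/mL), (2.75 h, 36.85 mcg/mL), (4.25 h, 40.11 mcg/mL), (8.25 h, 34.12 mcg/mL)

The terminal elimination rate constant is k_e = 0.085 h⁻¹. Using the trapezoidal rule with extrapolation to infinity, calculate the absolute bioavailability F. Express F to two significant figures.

Trapezoidal AUC_0→8.25 (oral solution):
  [0→0.25]: (0.00+6.36)/2 × 0.25 = 0.795
  [0.25→1.25]: (6.36+24.40)/2 × 1 = 15.38
  [1.25→2.75]: (24.40+36.85)/2 × 1.5 = 45.9375
  [2.75→4.25]: (36.85+40.11)/2 × 1.5 = 57.72
  [4.25→8.25]: (40.11+34.12)/2 × 4 = 148.46
  Sum = 268.2925 mcg/mL·h
Tail: C_last/k_e = 34.12/0.085 = 401.412
AUC_0→∞ (oral solution) = 268.2925 + 401.412 = 669.7045 mcg/mL·h
F = (AUC_ev/D_ev)/(AUC_iv/D_iv) = (669.7045/10)/(2570/10) = 66.97045/257 = 0.2606

F = 0.26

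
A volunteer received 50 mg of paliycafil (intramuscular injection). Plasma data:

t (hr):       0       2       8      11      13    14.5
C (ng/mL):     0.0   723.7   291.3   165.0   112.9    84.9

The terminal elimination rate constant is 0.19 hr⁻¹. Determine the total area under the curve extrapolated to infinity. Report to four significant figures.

Trapezoidal AUC_0→14.5:
  [0→2]: (0.0+723.7)/2 × 2 = 723.7
  [2→8]: (723.7+291.3)/2 × 6 = 3045.0
  [8→11]: (291.3+165.0)/2 × 3 = 684.45
  [11→13]: (165.0+112.9)/2 × 2 = 277.9
  [13→14.5]: (112.9+84.9)/2 × 1.5 = 148.35
  Sum = 4879.4 ng/mL·hr
Extrapolated tail: C_last / k_e = 84.9 / 0.19 = 446.842
AUC_0→∞ = 4879.4 + 446.842 = 5326.242 ng/mL·hr

AUC = 5326 ng/mL·hr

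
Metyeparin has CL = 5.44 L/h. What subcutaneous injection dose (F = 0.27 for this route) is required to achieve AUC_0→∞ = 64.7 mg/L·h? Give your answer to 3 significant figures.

Dose = CL × AUC_0→∞ / F
     = 5.44 × 64.7 / 0.27 = 1303.59 mg

Dose = 1300 mg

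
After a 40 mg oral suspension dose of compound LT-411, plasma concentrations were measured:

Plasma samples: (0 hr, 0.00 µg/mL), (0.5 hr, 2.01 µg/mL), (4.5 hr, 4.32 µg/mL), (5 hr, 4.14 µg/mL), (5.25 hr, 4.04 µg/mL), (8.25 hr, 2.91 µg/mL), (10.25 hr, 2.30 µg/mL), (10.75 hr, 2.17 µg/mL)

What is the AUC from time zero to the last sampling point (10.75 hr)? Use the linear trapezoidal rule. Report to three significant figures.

Trapezoidal AUC_0→10.75:
  [0→0.5]: (0.00+2.01)/2 × 0.5 = 0.5025
  [0.5→4.5]: (2.01+4.32)/2 × 4 = 12.66
  [4.5→5]: (4.32+4.14)/2 × 0.5 = 2.115
  [5→5.25]: (4.14+4.04)/2 × 0.25 = 1.0225
  [5.25→8.25]: (4.04+2.91)/2 × 3 = 10.425
  [8.25→10.25]: (2.91+2.30)/2 × 2 = 5.21
  [10.25→10.75]: (2.30+2.17)/2 × 0.5 = 1.1175
  Sum = 33.0525 µg/mL·hr

AUC = 33.1 µg/mL·hr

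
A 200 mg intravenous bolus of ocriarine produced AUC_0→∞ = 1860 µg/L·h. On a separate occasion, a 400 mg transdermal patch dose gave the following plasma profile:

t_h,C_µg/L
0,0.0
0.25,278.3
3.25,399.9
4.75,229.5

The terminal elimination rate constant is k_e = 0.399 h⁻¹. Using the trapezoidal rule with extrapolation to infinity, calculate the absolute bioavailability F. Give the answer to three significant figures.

Trapezoidal AUC_0→4.75 (transdermal patch):
  [0→0.25]: (0.0+278.3)/2 × 0.25 = 34.7875
  [0.25→3.25]: (278.3+399.9)/2 × 3 = 1017.3
  [3.25→4.75]: (399.9+229.5)/2 × 1.5 = 472.05
  Sum = 1524.1375 µg/L·h
Tail: C_last/k_e = 229.5/0.399 = 575.188
AUC_0→∞ (transdermal patch) = 1524.1375 + 575.188 = 2099.3255 µg/L·h
F = (AUC_ev/D_ev)/(AUC_iv/D_iv) = (2099.3255/400)/(1860/200) = 5.24831/9.3 = 0.5643

F = 0.564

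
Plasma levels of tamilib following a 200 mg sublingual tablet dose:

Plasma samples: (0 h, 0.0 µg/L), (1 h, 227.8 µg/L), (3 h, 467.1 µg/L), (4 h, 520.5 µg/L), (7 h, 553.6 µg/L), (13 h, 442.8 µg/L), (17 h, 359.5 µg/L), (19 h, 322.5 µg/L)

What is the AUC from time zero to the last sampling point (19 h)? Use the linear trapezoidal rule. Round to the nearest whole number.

Trapezoidal AUC_0→19:
  [0→1]: (0.0+227.8)/2 × 1 = 113.9
  [1→3]: (227.8+467.1)/2 × 2 = 694.9
  [3→4]: (467.1+520.5)/2 × 1 = 493.8
  [4→7]: (520.5+553.6)/2 × 3 = 1611.15
  [7→13]: (553.6+442.8)/2 × 6 = 2989.2
  [13→17]: (442.8+359.5)/2 × 4 = 1604.6
  [17→19]: (359.5+322.5)/2 × 2 = 682.0
  Sum = 8189.55 µg/L·h

AUC = 8190 µg/L·h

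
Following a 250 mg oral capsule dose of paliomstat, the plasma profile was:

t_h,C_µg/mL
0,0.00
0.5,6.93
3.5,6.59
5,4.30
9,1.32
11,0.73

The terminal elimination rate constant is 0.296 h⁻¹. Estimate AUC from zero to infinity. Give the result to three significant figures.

AUC = 45.9 µg/mL·h

Trapezoidal AUC_0→11:
  [0→0.5]: (0.00+6.93)/2 × 0.5 = 1.7325
  [0.5→3.5]: (6.93+6.59)/2 × 3 = 20.28
  [3.5→5]: (6.59+4.30)/2 × 1.5 = 8.1675
  [5→9]: (4.30+1.32)/2 × 4 = 11.24
  [9→11]: (1.32+0.73)/2 × 2 = 2.05
  Sum = 43.47 µg/mL·h
Extrapolated tail: C_last / k_e = 0.73 / 0.296 = 2.466
AUC_0→∞ = 43.47 + 2.466 = 45.936 µg/mL·h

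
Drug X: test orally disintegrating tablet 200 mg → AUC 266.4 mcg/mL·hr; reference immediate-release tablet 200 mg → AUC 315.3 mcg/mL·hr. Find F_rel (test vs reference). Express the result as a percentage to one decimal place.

F_rel = (AUC_test/D_test) / (AUC_ref/D_ref)
      = (266.4/200) / (315.3/200)
      = 1.332 / 1.5765 = 0.8449 = 84.49%

F_rel = 84.5%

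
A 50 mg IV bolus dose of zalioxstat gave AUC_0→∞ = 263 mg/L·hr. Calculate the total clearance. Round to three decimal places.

CL = Dose_iv / AUC_0→∞
   = 50 / 263 = 0.190114 L/hr

CL = 0.190 L/hr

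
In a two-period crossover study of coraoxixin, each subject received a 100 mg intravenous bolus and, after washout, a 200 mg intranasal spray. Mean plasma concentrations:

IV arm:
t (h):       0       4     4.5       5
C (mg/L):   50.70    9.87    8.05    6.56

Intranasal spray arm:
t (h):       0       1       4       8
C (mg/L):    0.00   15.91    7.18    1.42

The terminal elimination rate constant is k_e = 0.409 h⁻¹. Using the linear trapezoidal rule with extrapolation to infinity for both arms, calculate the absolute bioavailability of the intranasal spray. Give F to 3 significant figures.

F = 0.218

Trapezoidal AUC_0→5 (IV):
  [0→4]: (50.70+9.87)/2 × 4 = 121.14
  [4→4.5]: (9.87+8.05)/2 × 0.5 = 4.48
  [4.5→5]: (8.05+6.56)/2 × 0.5 = 3.6525
  Sum = 129.2725 mg/L·h
IV tail: 6.56/0.409 = 16.039; AUC_iv,0→∞ = 129.2725 + 16.039 = 145.3115 mg/L·h
Trapezoidal AUC_0→8 (intranasal spray):
  [0→1]: (0.00+15.91)/2 × 1 = 7.955
  [1→4]: (15.91+7.18)/2 × 3 = 34.635
  [4→8]: (7.18+1.42)/2 × 4 = 17.2
  Sum = 59.79 mg/L·h
intranasal spray tail: 1.42/0.409 = 3.472; AUC_ev,0→∞ = 59.79 + 3.472 = 63.262 mg/L·h
F = (AUC_ev/D_ev)/(AUC_iv/D_iv) = (63.262/200)/(145.3115/100) = 0.31631/1.453115 = 0.2177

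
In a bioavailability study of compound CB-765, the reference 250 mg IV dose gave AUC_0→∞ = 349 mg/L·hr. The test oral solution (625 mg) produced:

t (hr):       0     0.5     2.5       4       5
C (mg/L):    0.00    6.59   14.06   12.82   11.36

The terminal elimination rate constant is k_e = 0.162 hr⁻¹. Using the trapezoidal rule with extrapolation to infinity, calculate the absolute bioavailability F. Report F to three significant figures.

Trapezoidal AUC_0→5 (oral solution):
  [0→0.5]: (0.00+6.59)/2 × 0.5 = 1.6475
  [0.5→2.5]: (6.59+14.06)/2 × 2 = 20.65
  [2.5→4]: (14.06+12.82)/2 × 1.5 = 20.16
  [4→5]: (12.82+11.36)/2 × 1 = 12.09
  Sum = 54.5475 mg/L·hr
Tail: C_last/k_e = 11.36/0.162 = 70.123
AUC_0→∞ (oral solution) = 54.5475 + 70.123 = 124.6705 mg/L·hr
F = (AUC_ev/D_ev)/(AUC_iv/D_iv) = (124.6705/625)/(349/250) = 0.1994728/1.396 = 0.1429

F = 0.143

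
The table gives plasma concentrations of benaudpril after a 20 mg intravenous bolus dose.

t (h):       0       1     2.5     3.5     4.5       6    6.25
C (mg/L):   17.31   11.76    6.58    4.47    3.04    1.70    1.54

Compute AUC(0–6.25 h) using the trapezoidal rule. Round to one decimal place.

Trapezoidal AUC_0→6.25:
  [0→1]: (17.31+11.76)/2 × 1 = 14.535
  [1→2.5]: (11.76+6.58)/2 × 1.5 = 13.755
  [2.5→3.5]: (6.58+4.47)/2 × 1 = 5.525
  [3.5→4.5]: (4.47+3.04)/2 × 1 = 3.755
  [4.5→6]: (3.04+1.70)/2 × 1.5 = 3.555
  [6→6.25]: (1.70+1.54)/2 × 0.25 = 0.405
  Sum = 41.53 mg/L·h

AUC = 41.5 mg/L·h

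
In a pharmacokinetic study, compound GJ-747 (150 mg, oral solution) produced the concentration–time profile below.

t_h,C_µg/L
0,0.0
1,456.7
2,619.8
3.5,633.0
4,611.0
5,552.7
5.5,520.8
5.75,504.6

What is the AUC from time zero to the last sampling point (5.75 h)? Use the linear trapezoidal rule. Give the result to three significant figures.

AUC = 3000 µg/L·h

Trapezoidal AUC_0→5.75:
  [0→1]: (0.0+456.7)/2 × 1 = 228.35
  [1→2]: (456.7+619.8)/2 × 1 = 538.25
  [2→3.5]: (619.8+633.0)/2 × 1.5 = 939.6
  [3.5→4]: (633.0+611.0)/2 × 0.5 = 311.0
  [4→5]: (611.0+552.7)/2 × 1 = 581.85
  [5→5.5]: (552.7+520.8)/2 × 0.5 = 268.375
  [5.5→5.75]: (520.8+504.6)/2 × 0.25 = 128.175
  Sum = 2995.6 µg/L·h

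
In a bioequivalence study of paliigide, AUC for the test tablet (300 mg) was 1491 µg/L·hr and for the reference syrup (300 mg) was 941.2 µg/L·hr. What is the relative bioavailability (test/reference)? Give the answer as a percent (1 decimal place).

F_rel = 158.4%

F_rel = (AUC_test/D_test) / (AUC_ref/D_ref)
      = (1491/300) / (941.2/300)
      = 4.97 / 3.13733 = 1.5841 = 158.41%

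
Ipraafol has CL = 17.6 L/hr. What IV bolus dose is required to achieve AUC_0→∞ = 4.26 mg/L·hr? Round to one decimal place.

Dose_iv = CL × AUC_0→∞
     = 17.6 × 4.26 = 74.976 mg

Dose = 75.0 mg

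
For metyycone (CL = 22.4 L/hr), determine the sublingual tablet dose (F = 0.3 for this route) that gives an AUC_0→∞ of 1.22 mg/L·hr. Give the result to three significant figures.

Dose = CL × AUC_0→∞ / F
     = 22.4 × 1.22 / 0.3 = 91.0933 mg

Dose = 91.1 mg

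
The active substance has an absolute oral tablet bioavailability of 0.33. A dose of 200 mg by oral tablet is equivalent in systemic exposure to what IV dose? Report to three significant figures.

D_iv = 66.0 mg

Systemic exposure from an extravascular dose = F × D_ev, so the equivalent IV dose is F × D_ev.
D_iv = F × D_ev = 0.33 × 200 = 66 mg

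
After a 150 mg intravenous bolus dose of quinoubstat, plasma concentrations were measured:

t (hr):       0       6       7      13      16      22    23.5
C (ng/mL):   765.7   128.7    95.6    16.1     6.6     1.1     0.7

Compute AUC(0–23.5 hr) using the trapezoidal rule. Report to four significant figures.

AUC = 3189 ng/mL·hr

Trapezoidal AUC_0→23.5:
  [0→6]: (765.7+128.7)/2 × 6 = 2683.2
  [6→7]: (128.7+95.6)/2 × 1 = 112.15
  [7→13]: (95.6+16.1)/2 × 6 = 335.1
  [13→16]: (16.1+6.6)/2 × 3 = 34.05
  [16→22]: (6.6+1.1)/2 × 6 = 23.1
  [22→23.5]: (1.1+0.7)/2 × 1.5 = 1.35
  Sum = 3188.95 ng/mL·hr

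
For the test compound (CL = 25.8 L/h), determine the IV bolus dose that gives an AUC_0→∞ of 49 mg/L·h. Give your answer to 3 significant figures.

Dose = 1260 mg

Dose_iv = CL × AUC_0→∞
     = 25.8 × 49 = 1264.2 mg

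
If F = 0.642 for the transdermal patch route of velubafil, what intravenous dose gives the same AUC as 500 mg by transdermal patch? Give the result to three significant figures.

Systemic exposure from an extravascular dose = F × D_ev, so the equivalent IV dose is F × D_ev.
D_iv = F × D_ev = 0.642 × 500 = 321 mg

D_iv = 321 mg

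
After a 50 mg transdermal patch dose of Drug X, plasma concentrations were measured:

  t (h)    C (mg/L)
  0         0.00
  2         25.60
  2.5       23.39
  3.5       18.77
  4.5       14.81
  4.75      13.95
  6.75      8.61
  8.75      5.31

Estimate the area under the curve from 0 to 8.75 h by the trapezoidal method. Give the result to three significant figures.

AUC = 116 mg/L·h

Trapezoidal AUC_0→8.75:
  [0→2]: (0.00+25.60)/2 × 2 = 25.6
  [2→2.5]: (25.60+23.39)/2 × 0.5 = 12.2475
  [2.5→3.5]: (23.39+18.77)/2 × 1 = 21.08
  [3.5→4.5]: (18.77+14.81)/2 × 1 = 16.79
  [4.5→4.75]: (14.81+13.95)/2 × 0.25 = 3.595
  [4.75→6.75]: (13.95+8.61)/2 × 2 = 22.56
  [6.75→8.75]: (8.61+5.31)/2 × 2 = 13.92
  Sum = 115.7925 mg/L·h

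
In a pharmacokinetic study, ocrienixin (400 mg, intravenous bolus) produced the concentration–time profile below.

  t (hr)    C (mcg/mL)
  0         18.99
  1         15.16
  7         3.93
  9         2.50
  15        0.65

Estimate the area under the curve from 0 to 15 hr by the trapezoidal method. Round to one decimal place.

AUC = 90.2 mcg/mL·hr

Trapezoidal AUC_0→15:
  [0→1]: (18.99+15.16)/2 × 1 = 17.075
  [1→7]: (15.16+3.93)/2 × 6 = 57.27
  [7→9]: (3.93+2.50)/2 × 2 = 6.43
  [9→15]: (2.50+0.65)/2 × 6 = 9.45
  Sum = 90.225 mcg/mL·hr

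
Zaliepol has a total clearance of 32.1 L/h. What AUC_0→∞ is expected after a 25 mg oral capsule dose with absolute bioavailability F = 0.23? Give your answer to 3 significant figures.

AUC_0→∞ = F × Dose / CL
        = 0.23 × 25 / 32.1 = 0.179128 mg/L·h

AUC = 0.179 mg/L·h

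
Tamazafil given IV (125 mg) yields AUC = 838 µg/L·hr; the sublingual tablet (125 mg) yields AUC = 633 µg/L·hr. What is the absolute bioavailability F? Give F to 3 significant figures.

F = (AUC_ev / D_ev) / (AUC_iv / D_iv)
  = (633/125) / (838/125)
  = 5.064 / 6.704 = 0.7554

F = 0.755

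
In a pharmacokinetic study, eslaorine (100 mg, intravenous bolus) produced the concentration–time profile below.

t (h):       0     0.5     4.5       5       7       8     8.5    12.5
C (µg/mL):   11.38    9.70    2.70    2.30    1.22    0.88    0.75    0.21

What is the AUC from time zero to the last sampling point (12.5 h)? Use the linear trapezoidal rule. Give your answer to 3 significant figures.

AUC = 38.2 µg/mL·h

Trapezoidal AUC_0→12.5:
  [0→0.5]: (11.38+9.70)/2 × 0.5 = 5.27
  [0.5→4.5]: (9.70+2.70)/2 × 4 = 24.8
  [4.5→5]: (2.70+2.30)/2 × 0.5 = 1.25
  [5→7]: (2.30+1.22)/2 × 2 = 3.52
  [7→8]: (1.22+0.88)/2 × 1 = 1.05
  [8→8.5]: (0.88+0.75)/2 × 0.5 = 0.4075
  [8.5→12.5]: (0.75+0.21)/2 × 4 = 1.92
  Sum = 38.2175 µg/mL·h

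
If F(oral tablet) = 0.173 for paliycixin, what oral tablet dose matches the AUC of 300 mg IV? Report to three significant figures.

D_oral = 1730 mg

For equal systemic exposure: F × D_ev = D_iv
D_ev = D_iv / F = 300 / 0.173 = 1734.1 mg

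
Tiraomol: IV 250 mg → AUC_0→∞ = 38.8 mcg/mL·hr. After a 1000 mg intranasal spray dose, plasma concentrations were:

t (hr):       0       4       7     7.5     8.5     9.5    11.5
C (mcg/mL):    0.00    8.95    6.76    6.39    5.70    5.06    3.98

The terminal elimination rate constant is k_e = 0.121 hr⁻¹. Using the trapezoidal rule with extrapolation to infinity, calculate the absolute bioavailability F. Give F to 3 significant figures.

F = 0.632

Trapezoidal AUC_0→11.5 (intranasal spray):
  [0→4]: (0.00+8.95)/2 × 4 = 17.9
  [4→7]: (8.95+6.76)/2 × 3 = 23.565
  [7→7.5]: (6.76+6.39)/2 × 0.5 = 3.2875
  [7.5→8.5]: (6.39+5.70)/2 × 1 = 6.045
  [8.5→9.5]: (5.70+5.06)/2 × 1 = 5.38
  [9.5→11.5]: (5.06+3.98)/2 × 2 = 9.04
  Sum = 65.2175 mcg/mL·hr
Tail: C_last/k_e = 3.98/0.121 = 32.893
AUC_0→∞ (intranasal spray) = 65.2175 + 32.893 = 98.1105 mcg/mL·hr
F = (AUC_ev/D_ev)/(AUC_iv/D_iv) = (98.1105/1000)/(38.8/250) = 0.0981105/0.1552 = 0.6322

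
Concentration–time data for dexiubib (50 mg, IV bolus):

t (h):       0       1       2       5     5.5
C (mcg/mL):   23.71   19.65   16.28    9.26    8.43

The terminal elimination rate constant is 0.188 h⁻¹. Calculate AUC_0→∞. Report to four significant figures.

Trapezoidal AUC_0→5.5:
  [0→1]: (23.71+19.65)/2 × 1 = 21.68
  [1→2]: (19.65+16.28)/2 × 1 = 17.965
  [2→5]: (16.28+9.26)/2 × 3 = 38.31
  [5→5.5]: (9.26+8.43)/2 × 0.5 = 4.4225
  Sum = 82.3775 mcg/mL·h
Extrapolated tail: C_last / k_e = 8.43 / 0.188 = 44.840
AUC_0→∞ = 82.3775 + 44.840 = 127.2175 mcg/mL·h

AUC = 127.2 mcg/mL·h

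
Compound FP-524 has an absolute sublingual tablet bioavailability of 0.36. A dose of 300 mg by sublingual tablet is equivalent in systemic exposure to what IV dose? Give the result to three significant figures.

Systemic exposure from an extravascular dose = F × D_ev, so the equivalent IV dose is F × D_ev.
D_iv = F × D_ev = 0.36 × 300 = 108 mg

D_iv = 108 mg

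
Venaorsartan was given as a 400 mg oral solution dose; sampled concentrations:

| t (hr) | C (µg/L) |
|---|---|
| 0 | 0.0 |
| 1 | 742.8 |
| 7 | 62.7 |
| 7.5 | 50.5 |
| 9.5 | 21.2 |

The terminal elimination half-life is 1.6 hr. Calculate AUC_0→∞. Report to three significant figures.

AUC = 2940 µg/L·hr

Trapezoidal AUC_0→9.5:
  [0→1]: (0.0+742.8)/2 × 1 = 371.4
  [1→7]: (742.8+62.7)/2 × 6 = 2416.5
  [7→7.5]: (62.7+50.5)/2 × 0.5 = 28.3
  [7.5→9.5]: (50.5+21.2)/2 × 2 = 71.7
  Sum = 2887.9 µg/L·hr
k_e = ln2 / t½ = 0.693147 / 1.6 = 0.4332 hr^-1
Extrapolated tail: C_last / k_e = 21.2 / 0.4332 = 48.938
AUC_0→∞ = 2887.9 + 48.938 = 2936.838 µg/L·hr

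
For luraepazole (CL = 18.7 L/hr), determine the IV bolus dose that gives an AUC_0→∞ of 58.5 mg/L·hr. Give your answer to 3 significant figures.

Dose = 1090 mg

Dose_iv = CL × AUC_0→∞
     = 18.7 × 58.5 = 1093.95 mg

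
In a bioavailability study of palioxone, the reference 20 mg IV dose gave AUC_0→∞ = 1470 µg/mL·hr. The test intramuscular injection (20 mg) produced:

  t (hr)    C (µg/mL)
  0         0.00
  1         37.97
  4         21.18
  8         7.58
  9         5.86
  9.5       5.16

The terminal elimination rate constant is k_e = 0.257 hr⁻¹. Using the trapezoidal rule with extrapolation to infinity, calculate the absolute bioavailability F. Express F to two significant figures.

F = 0.13

Trapezoidal AUC_0→9.5 (intramuscular injection):
  [0→1]: (0.00+37.97)/2 × 1 = 18.985
  [1→4]: (37.97+21.18)/2 × 3 = 88.725
  [4→8]: (21.18+7.58)/2 × 4 = 57.52
  [8→9]: (7.58+5.86)/2 × 1 = 6.72
  [9→9.5]: (5.86+5.16)/2 × 0.5 = 2.755
  Sum = 174.705 µg/mL·hr
Tail: C_last/k_e = 5.16/0.257 = 20.078
AUC_0→∞ (intramuscular injection) = 174.705 + 20.078 = 194.783 µg/mL·hr
F = (AUC_ev/D_ev)/(AUC_iv/D_iv) = (194.783/20)/(1470/20) = 9.73915/73.5 = 0.1325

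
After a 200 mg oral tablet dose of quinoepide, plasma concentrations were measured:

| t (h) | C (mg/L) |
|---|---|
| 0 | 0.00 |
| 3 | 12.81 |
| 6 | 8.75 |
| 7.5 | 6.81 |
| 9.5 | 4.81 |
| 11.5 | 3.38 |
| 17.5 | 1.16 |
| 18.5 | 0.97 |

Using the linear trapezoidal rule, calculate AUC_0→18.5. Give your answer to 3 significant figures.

AUC = 97.7 mg/L·h

Trapezoidal AUC_0→18.5:
  [0→3]: (0.00+12.81)/2 × 3 = 19.215
  [3→6]: (12.81+8.75)/2 × 3 = 32.34
  [6→7.5]: (8.75+6.81)/2 × 1.5 = 11.67
  [7.5→9.5]: (6.81+4.81)/2 × 2 = 11.62
  [9.5→11.5]: (4.81+3.38)/2 × 2 = 8.19
  [11.5→17.5]: (3.38+1.16)/2 × 6 = 13.62
  [17.5→18.5]: (1.16+0.97)/2 × 1 = 1.065
  Sum = 97.72 mg/L·h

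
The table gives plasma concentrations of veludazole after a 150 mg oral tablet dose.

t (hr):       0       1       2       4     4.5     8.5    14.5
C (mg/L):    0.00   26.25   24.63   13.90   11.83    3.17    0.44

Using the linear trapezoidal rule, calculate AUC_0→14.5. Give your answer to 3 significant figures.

Trapezoidal AUC_0→14.5:
  [0→1]: (0.00+26.25)/2 × 1 = 13.125
  [1→2]: (26.25+24.63)/2 × 1 = 25.44
  [2→4]: (24.63+13.90)/2 × 2 = 38.53
  [4→4.5]: (13.90+11.83)/2 × 0.5 = 6.4325
  [4.5→8.5]: (11.83+3.17)/2 × 4 = 30.0
  [8.5→14.5]: (3.17+0.44)/2 × 6 = 10.83
  Sum = 124.3575 mg/L·hr

AUC = 124 mg/L·hr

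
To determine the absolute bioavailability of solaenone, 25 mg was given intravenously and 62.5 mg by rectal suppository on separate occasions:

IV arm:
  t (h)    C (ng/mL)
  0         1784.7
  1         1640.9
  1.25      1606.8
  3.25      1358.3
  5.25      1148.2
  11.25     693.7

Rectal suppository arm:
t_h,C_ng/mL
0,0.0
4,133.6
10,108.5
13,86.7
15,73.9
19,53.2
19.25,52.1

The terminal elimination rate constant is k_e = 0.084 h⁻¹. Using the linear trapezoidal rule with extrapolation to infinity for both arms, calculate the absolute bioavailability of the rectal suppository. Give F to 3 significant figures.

F = 0.0437

Trapezoidal AUC_0→11.25 (IV):
  [0→1]: (1784.7+1640.9)/2 × 1 = 1712.8
  [1→1.25]: (1640.9+1606.8)/2 × 0.25 = 405.9625
  [1.25→3.25]: (1606.8+1358.3)/2 × 2 = 2965.1
  [3.25→5.25]: (1358.3+1148.2)/2 × 2 = 2506.5
  [5.25→11.25]: (1148.2+693.7)/2 × 6 = 5525.7
  Sum = 13116.0625 ng/mL·h
IV tail: 693.7/0.084 = 8258.333; AUC_iv,0→∞ = 13116.0625 + 8258.333 = 21374.3955 ng/mL·h
Trapezoidal AUC_0→19.25 (rectal suppository):
  [0→4]: (0.0+133.6)/2 × 4 = 267.2
  [4→10]: (133.6+108.5)/2 × 6 = 726.3
  [10→13]: (108.5+86.7)/2 × 3 = 292.8
  [13→15]: (86.7+73.9)/2 × 2 = 160.6
  [15→19]: (73.9+53.2)/2 × 4 = 254.2
  [19→19.25]: (53.2+52.1)/2 × 0.25 = 13.1625
  Sum = 1714.2625 ng/mL·h
rectal suppository tail: 52.1/0.084 = 620.238; AUC_ev,0→∞ = 1714.2625 + 620.238 = 2334.5005 ng/mL·h
F = (AUC_ev/D_ev)/(AUC_iv/D_iv) = (2334.5005/62.5)/(21374.3955/25) = 37.352008/854.97582 = 0.0437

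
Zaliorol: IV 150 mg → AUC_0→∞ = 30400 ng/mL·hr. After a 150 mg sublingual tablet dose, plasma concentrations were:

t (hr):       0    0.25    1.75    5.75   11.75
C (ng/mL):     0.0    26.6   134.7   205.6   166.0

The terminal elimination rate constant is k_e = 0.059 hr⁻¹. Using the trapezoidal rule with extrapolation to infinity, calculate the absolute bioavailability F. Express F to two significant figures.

F = 0.16

Trapezoidal AUC_0→11.75 (sublingual tablet):
  [0→0.25]: (0.0+26.6)/2 × 0.25 = 3.325
  [0.25→1.75]: (26.6+134.7)/2 × 1.5 = 120.975
  [1.75→5.75]: (134.7+205.6)/2 × 4 = 680.6
  [5.75→11.75]: (205.6+166.0)/2 × 6 = 1114.8
  Sum = 1919.7 ng/mL·hr
Tail: C_last/k_e = 166.0/0.059 = 2813.559
AUC_0→∞ (sublingual tablet) = 1919.7 + 2813.559 = 4733.259 ng/mL·hr
F = (AUC_ev/D_ev)/(AUC_iv/D_iv) = (4733.259/150)/(30400/150) = 31.55506/202.667 = 0.1557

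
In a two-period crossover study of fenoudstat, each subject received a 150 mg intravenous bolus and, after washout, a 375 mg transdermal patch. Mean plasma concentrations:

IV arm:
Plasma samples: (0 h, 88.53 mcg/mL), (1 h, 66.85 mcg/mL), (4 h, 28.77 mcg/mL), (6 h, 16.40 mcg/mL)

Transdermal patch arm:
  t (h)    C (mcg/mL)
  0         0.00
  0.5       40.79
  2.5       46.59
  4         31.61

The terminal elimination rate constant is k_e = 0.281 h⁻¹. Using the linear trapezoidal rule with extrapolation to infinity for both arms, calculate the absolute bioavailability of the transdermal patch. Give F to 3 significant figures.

F = 0.331

Trapezoidal AUC_0→6 (IV):
  [0→1]: (88.53+66.85)/2 × 1 = 77.69
  [1→4]: (66.85+28.77)/2 × 3 = 143.43
  [4→6]: (28.77+16.40)/2 × 2 = 45.17
  Sum = 266.29 mcg/mL·h
IV tail: 16.40/0.281 = 58.363; AUC_iv,0→∞ = 266.29 + 58.363 = 324.653 mcg/mL·h
Trapezoidal AUC_0→4 (transdermal patch):
  [0→0.5]: (0.00+40.79)/2 × 0.5 = 10.1975
  [0.5→2.5]: (40.79+46.59)/2 × 2 = 87.38
  [2.5→4]: (46.59+31.61)/2 × 1.5 = 58.65
  Sum = 156.2275 mcg/mL·h
transdermal patch tail: 31.61/0.281 = 112.491; AUC_ev,0→∞ = 156.2275 + 112.491 = 268.7185 mcg/mL·h
F = (AUC_ev/D_ev)/(AUC_iv/D_iv) = (268.7185/375)/(324.653/150) = 0.716583/2.16435 = 0.3311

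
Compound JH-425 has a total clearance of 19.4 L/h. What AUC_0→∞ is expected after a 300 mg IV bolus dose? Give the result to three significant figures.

AUC = 15.5 mg/L·h

AUC_0→∞ = Dose_iv / CL
        = 300 / 19.4 = 15.4639 mg/L·h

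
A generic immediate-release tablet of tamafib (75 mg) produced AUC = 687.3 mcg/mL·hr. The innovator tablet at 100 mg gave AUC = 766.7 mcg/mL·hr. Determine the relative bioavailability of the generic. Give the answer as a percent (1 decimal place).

F_rel = 119.5%

F_rel = (AUC_test/D_test) / (AUC_ref/D_ref)
      = (687.3/75) / (766.7/100)
      = 9.164 / 7.667 = 1.1953 = 119.53%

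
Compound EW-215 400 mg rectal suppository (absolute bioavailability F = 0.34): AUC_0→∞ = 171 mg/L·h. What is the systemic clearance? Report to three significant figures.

CL = F × Dose / AUC_0→∞
   = 0.34 × 400 / 171 = 0.795322 L/h

CL = 0.795 L/h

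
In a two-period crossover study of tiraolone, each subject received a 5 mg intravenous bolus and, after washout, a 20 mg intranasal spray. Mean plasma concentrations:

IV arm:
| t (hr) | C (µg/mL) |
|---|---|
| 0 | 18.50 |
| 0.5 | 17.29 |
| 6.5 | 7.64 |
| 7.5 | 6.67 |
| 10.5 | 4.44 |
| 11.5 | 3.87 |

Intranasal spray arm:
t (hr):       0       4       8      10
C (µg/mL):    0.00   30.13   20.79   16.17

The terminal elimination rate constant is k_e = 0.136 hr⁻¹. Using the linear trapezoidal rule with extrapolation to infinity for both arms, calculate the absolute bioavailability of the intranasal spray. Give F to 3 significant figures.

Trapezoidal AUC_0→11.5 (IV):
  [0→0.5]: (18.50+17.29)/2 × 0.5 = 8.9475
  [0.5→6.5]: (17.29+7.64)/2 × 6 = 74.79
  [6.5→7.5]: (7.64+6.67)/2 × 1 = 7.155
  [7.5→10.5]: (6.67+4.44)/2 × 3 = 16.665
  [10.5→11.5]: (4.44+3.87)/2 × 1 = 4.155
  Sum = 111.7125 µg/mL·hr
IV tail: 3.87/0.136 = 28.456; AUC_iv,0→∞ = 111.7125 + 28.456 = 140.1685 µg/mL·hr
Trapezoidal AUC_0→10 (intranasal spray):
  [0→4]: (0.00+30.13)/2 × 4 = 60.26
  [4→8]: (30.13+20.79)/2 × 4 = 101.84
  [8→10]: (20.79+16.17)/2 × 2 = 36.96
  Sum = 199.06 µg/mL·hr
intranasal spray tail: 16.17/0.136 = 118.897; AUC_ev,0→∞ = 199.06 + 118.897 = 317.957 µg/mL·hr
F = (AUC_ev/D_ev)/(AUC_iv/D_iv) = (317.957/20)/(140.1685/5) = 15.89785/28.0337 = 0.5671

F = 0.567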